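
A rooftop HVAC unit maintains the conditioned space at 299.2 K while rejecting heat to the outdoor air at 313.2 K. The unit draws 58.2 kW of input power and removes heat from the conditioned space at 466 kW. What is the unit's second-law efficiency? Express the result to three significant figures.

COP_actual = Q̇_C/Ẇ = 466.0/58.20 = 8.007.
The reservoir spacing is ΔT = 313.2 − 299.2 = 14.00 K.
COP_Carnot = T_C/ΔT = 299.20/14.00 = 21.37.
η_II = COP_actual/COP_Carnot = 8.007/21.37 = 0.3747.

0.375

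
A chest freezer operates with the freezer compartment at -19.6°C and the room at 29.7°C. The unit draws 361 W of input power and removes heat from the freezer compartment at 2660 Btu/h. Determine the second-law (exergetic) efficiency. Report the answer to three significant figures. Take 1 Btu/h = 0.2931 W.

Converting, Q̇_C = 2660 Btu/h = 779.6 W, so COP_actual = Q̇_C/Ẇ = 779.6/361.0 = 2.160.
In absolute terms T_C = 253.55 K and T_H = 302.85 K, so ΔT = 49.30 K.
COP_Carnot = T_C/ΔT = 253.55/49.30 = 5.143.
η_II = COP_actual/COP_Carnot = 2.160/5.143 = 0.4199.

0.420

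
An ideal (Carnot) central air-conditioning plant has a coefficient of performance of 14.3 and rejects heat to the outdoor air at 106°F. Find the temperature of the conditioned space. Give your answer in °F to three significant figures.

69.0 °F

For a Carnot refrigerator COP_R = T_C/(T_H − T_C), so T_C = COP·T_H/(1 + COP).
With T_H = 314.26 K, T_C = 14.3 × 314.26/15.30 = 293.72 K.
Converting, 293.72 K = 69.03°F.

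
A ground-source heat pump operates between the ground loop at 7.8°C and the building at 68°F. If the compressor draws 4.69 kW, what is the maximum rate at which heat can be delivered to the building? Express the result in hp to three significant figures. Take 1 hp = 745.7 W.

In absolute terms T_C = 280.95 K and T_H = 293.15 K, so ΔT = 12.20 K.
COP_Carnot = T_H/ΔT = 293.15/12.20 = 24.03.
Q̇_max = COP_Carnot × Ẇ = 24.03 × 4.690 kW = 112.7 kW = 151.1 hp.

151 hp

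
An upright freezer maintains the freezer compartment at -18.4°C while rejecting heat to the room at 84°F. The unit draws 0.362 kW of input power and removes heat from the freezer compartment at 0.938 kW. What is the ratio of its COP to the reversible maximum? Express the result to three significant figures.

0.481

COP_actual = Q̇_C/Ẇ = 0.9380/0.3620 = 2.591.
In absolute terms T_C = 254.75 K and T_H = 302.04 K, so ΔT = 47.29 K.
COP_Carnot = T_C/ΔT = 254.75/47.29 = 5.387.
η_II = COP_actual/COP_Carnot = 2.591/5.387 = 0.4810.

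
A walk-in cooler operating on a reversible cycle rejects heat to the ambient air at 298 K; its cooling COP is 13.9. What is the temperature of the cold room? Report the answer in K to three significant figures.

278 K

For a Carnot refrigerator COP_R = T_C/(T_H − T_C), so T_C = COP·T_H/(1 + COP).
With T_H = 298.00 K, T_C = 13.9 × 298.00/14.90 = 278.00 K.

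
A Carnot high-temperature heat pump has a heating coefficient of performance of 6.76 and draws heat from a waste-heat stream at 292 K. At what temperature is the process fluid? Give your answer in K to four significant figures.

COP_HP = T_H/(T_H − T_C) rearranges to T_H = COP·T_C/(COP − 1).
With T_C = 292.00 K, T_H = 6.76 × 292.00/5.760 = 342.69 K.

342.7 K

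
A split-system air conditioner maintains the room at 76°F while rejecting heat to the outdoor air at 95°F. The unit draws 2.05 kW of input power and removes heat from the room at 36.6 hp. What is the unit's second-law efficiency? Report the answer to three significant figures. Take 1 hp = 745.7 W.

Converting, Q̇_C = 36.60 hp = 27.29 kW, so COP_actual = Q̇_C/Ẇ = 27.29/2.050 = 13.31.
In absolute terms T_C = 297.59 K and T_H = 308.15 K, so ΔT = 10.56 K.
COP_Carnot = T_C/ΔT = 297.59/10.56 = 28.19.
η_II = COP_actual/COP_Carnot = 13.31/28.19 = 0.4722.

0.472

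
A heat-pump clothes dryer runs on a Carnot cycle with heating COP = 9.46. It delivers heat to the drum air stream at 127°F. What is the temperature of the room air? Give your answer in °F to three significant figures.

65.0 °F

COP_HP = T_H/(T_H − T_C) gives T_H − T_C = T_H/COP.
With T_H = 325.93 K, T_C = 325.93 × (1 − 1/9.46) = 291.47 K.
Converting, 291.47 K = 64.98°F.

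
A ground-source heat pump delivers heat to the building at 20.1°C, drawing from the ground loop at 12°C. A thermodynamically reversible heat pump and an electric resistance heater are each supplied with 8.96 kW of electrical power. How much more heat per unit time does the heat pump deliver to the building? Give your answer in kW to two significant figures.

320 kW

In absolute terms T_C = 285.15 K and T_H = 293.25 K, so ΔT = 8.100 K.
COP_Carnot = T_H/ΔT = 293.25/8.100 = 36.20.
The heat pump delivers Q̇_H = COP × Ẇ = 324.4 kW; the resistance heater delivers Ẇ = 8.960 kW.
Extra = (COP − 1)·Ẇ = 315.4 kW.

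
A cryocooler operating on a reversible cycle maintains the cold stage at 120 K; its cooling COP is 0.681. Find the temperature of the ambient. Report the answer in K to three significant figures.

296 K

COP_R = T_C/(T_H − T_C) gives T_H − T_C = T_C/COP.
With T_C = 120.00 K, T_H = 120.00 × (1 + 1/0.681) = 296.21 K.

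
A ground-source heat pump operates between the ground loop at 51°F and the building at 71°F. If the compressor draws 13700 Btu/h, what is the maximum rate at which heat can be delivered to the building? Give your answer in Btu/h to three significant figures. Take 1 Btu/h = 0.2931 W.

In absolute terms T_C = 283.71 K and T_H = 294.82 K, so ΔT = 11.11 K.
COP_Carnot = T_H/ΔT = 294.82/11.11 = 26.53.
Q̇_max = COP_Carnot × Ẇ = 26.53 × 13700 Btu/h = 363500 Btu/h.

364000 Btu/h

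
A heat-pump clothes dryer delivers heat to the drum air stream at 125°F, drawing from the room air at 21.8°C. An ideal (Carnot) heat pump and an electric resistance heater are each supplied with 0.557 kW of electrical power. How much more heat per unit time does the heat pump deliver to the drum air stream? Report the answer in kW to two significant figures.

5.5 kW

In absolute terms T_C = 294.95 K and T_H = 324.82 K, so ΔT = 29.87 K.
COP_Carnot = T_H/ΔT = 324.82/29.87 = 10.88.
The heat pump delivers Q̇_H = COP × Ẇ = 6.058 kW; the resistance heater delivers Ẇ = 0.5570 kW.
Extra = (COP − 1)·Ẇ = 5.501 kW.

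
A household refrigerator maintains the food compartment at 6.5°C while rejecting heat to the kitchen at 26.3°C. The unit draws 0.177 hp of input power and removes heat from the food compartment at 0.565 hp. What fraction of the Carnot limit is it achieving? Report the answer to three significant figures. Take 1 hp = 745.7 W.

0.226

COP_actual = Q̇_C/Ẇ = 0.5650/0.1770 = 3.192.
In absolute terms T_C = 279.65 K and T_H = 299.45 K, so ΔT = 19.80 K.
COP_Carnot = T_C/ΔT = 279.65/19.80 = 14.12.
η_II = COP_actual/COP_Carnot = 3.192/14.12 = 0.2260.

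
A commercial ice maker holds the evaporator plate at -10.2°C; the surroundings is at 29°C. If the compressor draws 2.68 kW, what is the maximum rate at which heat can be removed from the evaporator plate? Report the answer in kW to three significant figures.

In absolute terms T_C = 262.95 K and T_H = 302.15 K, so ΔT = 39.20 K.
COP_Carnot = T_C/ΔT = 262.95/39.20 = 6.708.
Q̇_max = COP_Carnot × Ẇ = 6.708 × 2.680 kW = 17.98 kW.

18.0 kW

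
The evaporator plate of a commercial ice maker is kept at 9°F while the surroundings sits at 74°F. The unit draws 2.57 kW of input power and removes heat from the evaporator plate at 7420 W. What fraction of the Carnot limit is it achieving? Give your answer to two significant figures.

Converting, Q̇_C = 7420 W = 7.420 kW, so COP_actual = Q̇_C/Ẇ = 7.420/2.570 = 2.887.
In absolute terms T_C = 260.37 K and T_H = 296.48 K, so ΔT = 36.11 K.
COP_Carnot = T_C/ΔT = 260.37/36.11 = 7.210.
η_II = COP_actual/COP_Carnot = 2.887/7.210 = 0.4004.

0.40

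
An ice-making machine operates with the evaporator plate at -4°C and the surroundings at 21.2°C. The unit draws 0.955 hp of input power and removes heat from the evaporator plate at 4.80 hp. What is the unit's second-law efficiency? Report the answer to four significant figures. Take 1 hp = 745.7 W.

0.4706

COP_actual = Q̇_C/Ẇ = 4.800/0.9550 = 5.026.
In absolute terms T_C = 269.15 K and T_H = 294.35 K, so ΔT = 25.20 K.
COP_Carnot = T_C/ΔT = 269.15/25.20 = 10.68.
η_II = COP_actual/COP_Carnot = 5.026/10.68 = 0.4706.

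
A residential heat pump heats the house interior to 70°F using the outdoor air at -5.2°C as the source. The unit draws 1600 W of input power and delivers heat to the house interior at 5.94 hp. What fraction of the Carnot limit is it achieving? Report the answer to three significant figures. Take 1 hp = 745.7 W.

Converting, Q̇_H = 5.940 hp = 4429 W, so COP_actual = Q̇_H/Ẇ = 4429/1600 = 2.768.
In absolute terms T_C = 267.95 K and T_H = 294.26 K, so ΔT = 26.31 K.
COP_Carnot = T_H/ΔT = 294.26/26.31 = 11.18.
η_II = COP_actual/COP_Carnot = 2.768/11.18 = 0.2475.

0.248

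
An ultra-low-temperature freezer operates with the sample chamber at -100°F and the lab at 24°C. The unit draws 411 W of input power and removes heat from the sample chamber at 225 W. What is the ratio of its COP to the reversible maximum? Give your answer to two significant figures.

COP_actual = Q̇_C/Ẇ = 225.0/411.0 = 0.5474.
In absolute terms T_C = 199.82 K and T_H = 297.15 K, so ΔT = 97.33 K.
COP_Carnot = T_C/ΔT = 199.82/97.33 = 2.053.
η_II = COP_actual/COP_Carnot = 0.5474/2.053 = 0.2667.

0.27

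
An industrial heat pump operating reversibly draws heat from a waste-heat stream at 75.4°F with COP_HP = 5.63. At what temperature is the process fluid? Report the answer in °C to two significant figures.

COP_HP = T_H/(T_H − T_C) rearranges to T_H = COP·T_C/(COP − 1).
With T_C = 297.26 K, T_H = 5.63 × 297.26/4.630 = 361.46 K.
Converting, 361.46 K = 88.31°C.

88 °C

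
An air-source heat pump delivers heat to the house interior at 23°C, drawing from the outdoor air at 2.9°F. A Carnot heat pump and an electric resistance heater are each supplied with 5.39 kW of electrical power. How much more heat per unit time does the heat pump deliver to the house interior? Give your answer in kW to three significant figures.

35.4 kW

In absolute terms T_C = 256.98 K and T_H = 296.15 K, so ΔT = 39.17 K.
COP_Carnot = T_H/ΔT = 296.15/39.17 = 7.561.
The heat pump delivers Q̇_H = COP × Ẇ = 40.76 kW; the resistance heater delivers Ẇ = 5.390 kW.
Extra = (COP − 1)·Ẇ = 35.37 kW.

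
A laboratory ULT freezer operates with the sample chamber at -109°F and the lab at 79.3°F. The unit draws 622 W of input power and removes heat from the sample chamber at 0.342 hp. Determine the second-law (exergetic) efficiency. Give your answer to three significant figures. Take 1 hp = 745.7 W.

0.220

Converting, Q̇_C = 0.3420 hp = 255.0 W, so COP_actual = Q̇_C/Ẇ = 255.0/622.0 = 0.4100.
In absolute terms T_C = 194.82 K and T_H = 299.43 K, so ΔT = 104.6 K.
COP_Carnot = T_C/ΔT = 194.82/104.6 = 1.862.
η_II = COP_actual/COP_Carnot = 0.4100/1.862 = 0.2202.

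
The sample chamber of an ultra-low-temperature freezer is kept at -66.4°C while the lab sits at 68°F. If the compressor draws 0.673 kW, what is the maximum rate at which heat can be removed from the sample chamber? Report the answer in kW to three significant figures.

In absolute terms T_C = 206.75 K and T_H = 293.15 K, so ΔT = 86.40 K.
COP_Carnot = T_C/ΔT = 206.75/86.40 = 2.393.
Q̇_max = COP_Carnot × Ẇ = 2.393 × 0.6730 kW = 1.610 kW.

1.61 kW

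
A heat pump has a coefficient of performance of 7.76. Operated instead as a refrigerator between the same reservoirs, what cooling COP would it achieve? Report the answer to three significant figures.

6.76

Since Q_H = Q_C + W for any cycle, COP_R = Q_C/W = Q_H/W − 1.
COP_R = 7.76 − 1 = 6.76.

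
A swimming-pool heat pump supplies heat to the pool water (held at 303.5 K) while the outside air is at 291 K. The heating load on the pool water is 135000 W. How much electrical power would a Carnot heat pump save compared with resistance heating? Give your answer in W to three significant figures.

129000 W

The reservoir spacing is ΔT = 303.5 − 291 = 12.50 K.
COP_Carnot = T_H/ΔT = 303.50/12.50 = 24.28.
Resistance heating needs Ẇ_res = Q̇_H = 135000 W; the reversible heat pump needs only Ẇ_hp = Q̇_H/COP = 5560 W.
Saving = 135000 − 5560 = 129400 W.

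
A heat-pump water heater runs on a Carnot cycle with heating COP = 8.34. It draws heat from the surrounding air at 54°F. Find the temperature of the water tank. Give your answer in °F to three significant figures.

COP_HP = T_H/(T_H − T_C) rearranges to T_H = COP·T_C/(COP − 1).
With T_C = 285.37 K, T_H = 8.34 × 285.37/7.340 = 324.25 K.
Converting, 324.25 K = 123.98°F.

124 °F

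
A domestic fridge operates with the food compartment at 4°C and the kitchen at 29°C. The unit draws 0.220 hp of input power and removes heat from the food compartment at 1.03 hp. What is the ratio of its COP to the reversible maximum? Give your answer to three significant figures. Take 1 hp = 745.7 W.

0.422

COP_actual = Q̇_C/Ẇ = 1.030/0.2200 = 4.682.
In absolute terms T_C = 277.15 K and T_H = 302.15 K, so ΔT = 25.00 K.
COP_Carnot = T_C/ΔT = 277.15/25.00 = 11.09.
η_II = COP_actual/COP_Carnot = 4.682/11.09 = 0.4223.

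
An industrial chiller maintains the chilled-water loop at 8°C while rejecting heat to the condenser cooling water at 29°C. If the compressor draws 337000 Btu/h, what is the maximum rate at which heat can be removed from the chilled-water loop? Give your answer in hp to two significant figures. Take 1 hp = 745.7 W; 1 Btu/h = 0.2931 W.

1800 hp

In absolute terms T_C = 281.15 K and T_H = 302.15 K, so ΔT = 21.00 K.
COP_Carnot = T_C/ΔT = 281.15/21.00 = 13.39.
Q̇_max = COP_Carnot × Ẇ = 13.39 × 337000 Btu/h = 4512000 Btu/h = 1773 hp.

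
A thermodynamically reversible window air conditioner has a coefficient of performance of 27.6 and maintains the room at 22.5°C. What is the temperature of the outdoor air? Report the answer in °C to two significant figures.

COP_R = T_C/(T_H − T_C) gives T_H − T_C = T_C/COP.
With T_C = 295.65 K, T_H = 295.65 × (1 + 1/27.6) = 306.36 K.
Converting, 306.36 K = 33.21°C.

33 °C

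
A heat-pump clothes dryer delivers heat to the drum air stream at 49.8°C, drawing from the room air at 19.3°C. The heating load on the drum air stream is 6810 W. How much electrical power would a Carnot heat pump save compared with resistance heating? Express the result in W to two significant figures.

In absolute terms T_C = 292.45 K and T_H = 322.95 K, so ΔT = 30.50 K.
COP_Carnot = T_H/ΔT = 322.95/30.50 = 10.59.
Resistance heating needs Ẇ_res = Q̇_H = 6810 W; the reversible heat pump needs only Ẇ_hp = Q̇_H/COP = 643.1 W.
Saving = 6810 − 643.1 = 6167 W.

6200 W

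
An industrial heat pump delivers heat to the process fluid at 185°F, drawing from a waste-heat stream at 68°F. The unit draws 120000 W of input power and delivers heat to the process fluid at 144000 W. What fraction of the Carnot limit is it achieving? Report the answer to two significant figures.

COP_actual = Q̇_H/Ẇ = 144000/120000 = 1.200.
In absolute terms T_C = 293.15 K and T_H = 358.15 K, so ΔT = 65.00 K.
COP_Carnot = T_H/ΔT = 358.15/65.00 = 5.510.
η_II = COP_actual/COP_Carnot = 1.200/5.510 = 0.2178.

0.22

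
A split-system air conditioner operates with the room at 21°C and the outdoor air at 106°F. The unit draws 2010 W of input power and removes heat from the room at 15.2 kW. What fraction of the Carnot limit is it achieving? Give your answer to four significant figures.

Converting, Q̇_C = 15.20 kW = 15200 W, so COP_actual = Q̇_C/Ẇ = 15200/2010 = 7.562.
In absolute terms T_C = 294.15 K and T_H = 314.26 K, so ΔT = 20.11 K.
COP_Carnot = T_C/ΔT = 294.15/20.11 = 14.63.
η_II = COP_actual/COP_Carnot = 7.562/14.63 = 0.5170.

0.5170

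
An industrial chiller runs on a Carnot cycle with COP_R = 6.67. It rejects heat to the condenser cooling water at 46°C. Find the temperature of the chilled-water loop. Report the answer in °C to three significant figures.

For a Carnot refrigerator COP_R = T_C/(T_H − T_C), so T_C = COP·T_H/(1 + COP).
With T_H = 319.15 K, T_C = 6.67 × 319.15/7.670 = 277.54 K.
Converting, 277.54 K = 4.39°C.

4.39 °C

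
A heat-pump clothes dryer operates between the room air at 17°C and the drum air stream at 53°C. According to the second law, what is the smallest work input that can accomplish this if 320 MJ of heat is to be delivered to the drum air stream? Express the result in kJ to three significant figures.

In absolute terms T_C = 290.15 K and T_H = 326.15 K, so ΔT = 36.00 K.
The reversible limit is COP_HP = T_H/ΔT = 9.060, so W_min = Q_H/COP = Q_H·ΔT/T_H.
W_min = 320.0 × 36.00/326.15 = 35.32 MJ = 35320 kJ.

35300 kJ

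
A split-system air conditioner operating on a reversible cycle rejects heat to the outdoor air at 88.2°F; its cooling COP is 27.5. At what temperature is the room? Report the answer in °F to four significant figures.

For a Carnot refrigerator COP_R = T_C/(T_H − T_C), so T_C = COP·T_H/(1 + COP).
With T_H = 304.37 K, T_C = 27.5 × 304.37/28.50 = 293.69 K.
Converting, 293.69 K = 68.98°F.

68.98 °F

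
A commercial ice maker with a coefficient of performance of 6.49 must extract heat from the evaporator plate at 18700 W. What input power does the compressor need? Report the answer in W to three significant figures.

Ẇ = Q̇_C/COP = 18700/6.49 = 2881 W.

2880 W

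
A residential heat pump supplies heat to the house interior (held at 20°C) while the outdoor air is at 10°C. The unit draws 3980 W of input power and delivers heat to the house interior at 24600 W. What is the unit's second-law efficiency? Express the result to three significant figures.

0.211

COP_actual = Q̇_H/Ẇ = 24600/3980 = 6.181.
In absolute terms T_C = 283.15 K and T_H = 293.15 K, so ΔT = 10.00 K.
COP_Carnot = T_H/ΔT = 293.15/10.00 = 29.32.
η_II = COP_actual/COP_Carnot = 6.181/29.32 = 0.2108.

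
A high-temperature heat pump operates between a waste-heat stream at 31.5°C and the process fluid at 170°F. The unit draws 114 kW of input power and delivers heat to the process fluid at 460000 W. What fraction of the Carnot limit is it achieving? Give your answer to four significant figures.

Converting, Q̇_H = 460000 W = 460.0 kW, so COP_actual = Q̇_H/Ẇ = 460.0/114.0 = 4.035.
In absolute terms T_C = 304.65 K and T_H = 349.82 K, so ΔT = 45.17 K.
COP_Carnot = T_H/ΔT = 349.82/45.17 = 7.745.
η_II = COP_actual/COP_Carnot = 4.035/7.745 = 0.5210.

0.5210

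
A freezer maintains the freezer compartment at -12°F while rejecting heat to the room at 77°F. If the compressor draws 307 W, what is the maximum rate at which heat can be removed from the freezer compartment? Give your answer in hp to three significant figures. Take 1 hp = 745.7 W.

In absolute terms T_C = 248.71 K and T_H = 298.15 K, so ΔT = 49.44 K.
COP_Carnot = T_C/ΔT = 248.71/49.44 = 5.030.
Q̇_max = COP_Carnot × Ẇ = 5.030 × 307.0 W = 1544 W = 2.071 hp.

2.07 hp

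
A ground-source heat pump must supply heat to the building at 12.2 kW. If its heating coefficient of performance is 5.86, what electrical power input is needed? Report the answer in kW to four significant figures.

2.082 kW

Ẇ = Q̇_H/COP_HP = 12.20/5.86 = 2.082 kW.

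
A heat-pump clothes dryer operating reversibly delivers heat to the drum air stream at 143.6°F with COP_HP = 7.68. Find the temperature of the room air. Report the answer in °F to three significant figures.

65.0 °F

COP_HP = T_H/(T_H − T_C) gives T_H − T_C = T_H/COP.
With T_H = 335.15 K, T_C = 335.15 × (1 − 1/7.68) = 291.51 K.
Converting, 291.51 K = 65.05°F.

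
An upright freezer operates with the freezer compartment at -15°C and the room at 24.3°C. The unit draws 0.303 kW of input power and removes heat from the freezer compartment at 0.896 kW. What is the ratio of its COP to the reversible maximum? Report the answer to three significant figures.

COP_actual = Q̇_C/Ẇ = 0.8960/0.3030 = 2.957.
In absolute terms T_C = 258.15 K and T_H = 297.45 K, so ΔT = 39.30 K.
COP_Carnot = T_C/ΔT = 258.15/39.30 = 6.569.
η_II = COP_actual/COP_Carnot = 2.957/6.569 = 0.4502.

0.450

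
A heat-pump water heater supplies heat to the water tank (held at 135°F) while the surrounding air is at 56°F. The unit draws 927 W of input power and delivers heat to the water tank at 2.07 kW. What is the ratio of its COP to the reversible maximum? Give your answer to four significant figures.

Converting, Q̇_H = 2.070 kW = 2070 W, so COP_actual = Q̇_H/Ẇ = 2070/927.0 = 2.233.
In absolute terms T_C = 286.48 K and T_H = 330.37 K, so ΔT = 43.89 K.
COP_Carnot = T_H/ΔT = 330.37/43.89 = 7.527.
η_II = COP_actual/COP_Carnot = 2.233/7.527 = 0.2966.

0.2966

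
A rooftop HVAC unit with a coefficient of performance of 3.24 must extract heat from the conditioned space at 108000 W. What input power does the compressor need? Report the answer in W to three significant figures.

Ẇ = Q̇_C/COP = 108000/3.24 = 33330 W.

33300 W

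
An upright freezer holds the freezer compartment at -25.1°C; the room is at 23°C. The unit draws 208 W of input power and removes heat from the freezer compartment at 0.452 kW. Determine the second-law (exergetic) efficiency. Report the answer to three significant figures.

0.421

Converting, Q̇_C = 0.4520 kW = 452.0 W, so COP_actual = Q̇_C/Ẇ = 452.0/208.0 = 2.173.
In absolute terms T_C = 248.05 K and T_H = 296.15 K, so ΔT = 48.10 K.
COP_Carnot = T_C/ΔT = 248.05/48.10 = 5.157.
η_II = COP_actual/COP_Carnot = 2.173/5.157 = 0.4214.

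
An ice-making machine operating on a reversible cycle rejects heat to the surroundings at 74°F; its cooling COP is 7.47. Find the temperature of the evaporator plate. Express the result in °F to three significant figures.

For a Carnot refrigerator COP_R = T_C/(T_H − T_C), so T_C = COP·T_H/(1 + COP).
With T_H = 296.48 K, T_C = 7.47 × 296.48/8.470 = 261.48 K.
Converting, 261.48 K = 10.99°F.

11.0 °F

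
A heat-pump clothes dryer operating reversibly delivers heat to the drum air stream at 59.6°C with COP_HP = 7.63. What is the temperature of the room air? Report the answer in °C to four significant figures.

15.99 °C

COP_HP = T_H/(T_H − T_C) gives T_H − T_C = T_H/COP.
With T_H = 332.75 K, T_C = 332.75 × (1 − 1/7.63) = 289.14 K.
Converting, 289.14 K = 15.99°C.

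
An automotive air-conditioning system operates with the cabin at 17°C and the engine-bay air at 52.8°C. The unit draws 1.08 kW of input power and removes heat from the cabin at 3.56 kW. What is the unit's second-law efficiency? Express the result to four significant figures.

COP_actual = Q̇_C/Ẇ = 3.560/1.080 = 3.296.
In absolute terms T_C = 290.15 K and T_H = 325.95 K, so ΔT = 35.80 K.
COP_Carnot = T_C/ΔT = 290.15/35.80 = 8.105.
η_II = COP_actual/COP_Carnot = 3.296/8.105 = 0.4067.

0.4067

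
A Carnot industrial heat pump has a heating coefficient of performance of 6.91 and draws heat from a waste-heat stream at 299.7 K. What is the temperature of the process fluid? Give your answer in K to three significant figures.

350 K

COP_HP = T_H/(T_H − T_C) rearranges to T_H = COP·T_C/(COP − 1).
With T_C = 299.70 K, T_H = 6.91 × 299.70/5.910 = 350.41 K.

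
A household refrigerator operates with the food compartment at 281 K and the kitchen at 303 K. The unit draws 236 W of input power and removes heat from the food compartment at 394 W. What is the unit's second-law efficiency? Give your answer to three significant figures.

COP_actual = Q̇_C/Ẇ = 394.0/236.0 = 1.669.
The reservoir spacing is ΔT = 303 − 281 = 22.00 K.
COP_Carnot = T_C/ΔT = 281.00/22.00 = 12.77.
η_II = COP_actual/COP_Carnot = 1.669/12.77 = 0.1307.

0.131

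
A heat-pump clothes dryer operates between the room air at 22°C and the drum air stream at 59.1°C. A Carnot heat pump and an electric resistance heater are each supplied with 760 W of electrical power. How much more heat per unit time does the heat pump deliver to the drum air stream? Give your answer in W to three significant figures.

6050 W

In absolute terms T_C = 295.15 K and T_H = 332.25 K, so ΔT = 37.10 K.
COP_Carnot = T_H/ΔT = 332.25/37.10 = 8.956.
The heat pump delivers Q̇_H = COP × Ẇ = 6806 W; the resistance heater delivers Ẇ = 760.0 W.
Extra = (COP − 1)·Ẇ = 6046 W.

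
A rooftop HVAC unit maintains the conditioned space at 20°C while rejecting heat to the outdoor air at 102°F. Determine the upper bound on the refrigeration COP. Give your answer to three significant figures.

In absolute terms T_C = 293.15 K and T_H = 312.04 K, so ΔT = 18.89 K.
For a reversible cycle, COP_Carnot = T_C/ΔT = 293.15/18.89 = 15.52.

15.5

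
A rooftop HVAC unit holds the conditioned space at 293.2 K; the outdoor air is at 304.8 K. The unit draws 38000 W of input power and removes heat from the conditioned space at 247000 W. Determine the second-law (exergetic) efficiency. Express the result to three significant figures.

0.257

COP_actual = Q̇_C/Ẇ = 247000/38000 = 6.500.
The reservoir spacing is ΔT = 304.8 − 293.2 = 11.60 K.
COP_Carnot = T_C/ΔT = 293.20/11.60 = 25.28.
η_II = COP_actual/COP_Carnot = 6.500/25.28 = 0.2572.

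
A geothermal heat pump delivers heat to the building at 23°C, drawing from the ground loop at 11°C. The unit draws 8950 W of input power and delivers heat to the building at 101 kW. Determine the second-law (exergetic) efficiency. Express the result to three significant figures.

Converting, Q̇_H = 101.0 kW = 101000 W, so COP_actual = Q̇_H/Ẇ = 101000/8950 = 11.28.
In absolute terms T_C = 284.15 K and T_H = 296.15 K, so ΔT = 12.00 K.
COP_Carnot = T_H/ΔT = 296.15/12.00 = 24.68.
η_II = COP_actual/COP_Carnot = 11.28/24.68 = 0.4573.

0.457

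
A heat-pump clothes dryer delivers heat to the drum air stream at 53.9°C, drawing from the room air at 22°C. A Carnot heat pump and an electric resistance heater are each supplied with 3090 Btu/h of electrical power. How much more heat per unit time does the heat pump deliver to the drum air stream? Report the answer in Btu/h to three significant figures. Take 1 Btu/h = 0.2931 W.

28600 Btu/h

In absolute terms T_C = 295.15 K and T_H = 327.05 K, so ΔT = 31.90 K.
COP_Carnot = T_H/ΔT = 327.05/31.90 = 10.25.
The heat pump delivers Q̇_H = COP × Ẇ = 31680 Btu/h; the resistance heater delivers Ẇ = 3090 Btu/h.
Extra = (COP − 1)·Ẇ = 28590 Btu/h.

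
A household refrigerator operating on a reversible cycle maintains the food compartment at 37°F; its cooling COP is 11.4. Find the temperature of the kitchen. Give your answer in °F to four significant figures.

80.57 °F

COP_R = T_C/(T_H − T_C) gives T_H − T_C = T_C/COP.
With T_C = 275.93 K, T_H = 275.93 × (1 + 1/11.4) = 300.13 K.
Converting, 300.13 K = 80.57°F.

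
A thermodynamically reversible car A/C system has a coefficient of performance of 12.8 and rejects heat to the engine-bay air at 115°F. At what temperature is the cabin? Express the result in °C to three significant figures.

For a Carnot refrigerator COP_R = T_C/(T_H − T_C), so T_C = COP·T_H/(1 + COP).
With T_H = 319.26 K, T_C = 12.8 × 319.26/13.80 = 296.13 K.
Converting, 296.13 K = 22.98°C.

23.0 °C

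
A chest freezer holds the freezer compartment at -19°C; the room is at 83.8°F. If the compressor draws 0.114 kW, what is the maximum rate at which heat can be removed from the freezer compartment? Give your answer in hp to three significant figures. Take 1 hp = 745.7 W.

0.813 hp

In absolute terms T_C = 254.15 K and T_H = 301.93 K, so ΔT = 47.78 K.
COP_Carnot = T_C/ΔT = 254.15/47.78 = 5.319.
Q̇_max = COP_Carnot × Ẇ = 5.319 × 0.1140 kW = 0.6064 kW = 0.8132 hp.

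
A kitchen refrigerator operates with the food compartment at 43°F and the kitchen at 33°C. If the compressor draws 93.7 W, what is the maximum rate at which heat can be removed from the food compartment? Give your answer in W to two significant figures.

In absolute terms T_C = 279.26 K and T_H = 306.15 K, so ΔT = 26.89 K.
COP_Carnot = T_C/ΔT = 279.26/26.89 = 10.39.
Q̇_max = COP_Carnot × Ẇ = 10.39 × 93.70 W = 973.1 W.

970 W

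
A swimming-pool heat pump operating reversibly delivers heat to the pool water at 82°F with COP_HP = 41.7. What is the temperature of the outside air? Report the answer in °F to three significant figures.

69.0 °F

COP_HP = T_H/(T_H − T_C) gives T_H − T_C = T_H/COP.
With T_H = 300.93 K, T_C = 300.93 × (1 − 1/41.7) = 293.71 K.
Converting, 293.71 K = 69.01°F.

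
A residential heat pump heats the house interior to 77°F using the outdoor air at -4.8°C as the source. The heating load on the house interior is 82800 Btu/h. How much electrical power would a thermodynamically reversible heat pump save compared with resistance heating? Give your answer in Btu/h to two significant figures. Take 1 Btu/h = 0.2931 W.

75000 Btu/h

In absolute terms T_C = 268.35 K and T_H = 298.15 K, so ΔT = 29.80 K.
COP_Carnot = T_H/ΔT = 298.15/29.80 = 10.01.
Resistance heating needs Ẇ_res = Q̇_H = 82800 Btu/h; the reversible heat pump needs only Ẇ_hp = Q̇_H/COP = 8276 Btu/h.
Saving = 82800 − 8276 = 74520 Btu/h.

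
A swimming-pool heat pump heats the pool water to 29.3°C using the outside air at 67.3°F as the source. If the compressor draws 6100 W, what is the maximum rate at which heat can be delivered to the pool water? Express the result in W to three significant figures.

190000 W

In absolute terms T_C = 292.76 K and T_H = 302.45 K, so ΔT = 9.689 K.
COP_Carnot = T_H/ΔT = 302.45/9.689 = 31.22.
Q̇_max = COP_Carnot × Ẇ = 31.22 × 6100 W = 190400 W.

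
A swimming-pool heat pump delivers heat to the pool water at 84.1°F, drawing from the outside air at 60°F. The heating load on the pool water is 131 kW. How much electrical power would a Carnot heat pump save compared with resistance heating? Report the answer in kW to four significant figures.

125.2 kW

In absolute terms T_C = 288.71 K and T_H = 302.09 K, so ΔT = 13.39 K.
COP_Carnot = T_H/ΔT = 302.09/13.39 = 22.56.
Resistance heating needs Ẇ_res = Q̇_H = 131.0 kW; the reversible heat pump needs only Ẇ_hp = Q̇_H/COP = 5.806 kW.
Saving = 131.0 − 5.806 = 125.2 kW.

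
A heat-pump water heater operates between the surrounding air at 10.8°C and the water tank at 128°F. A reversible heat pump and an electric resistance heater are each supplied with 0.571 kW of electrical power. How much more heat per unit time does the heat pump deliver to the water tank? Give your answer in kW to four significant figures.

3.812 kW

In absolute terms T_C = 283.95 K and T_H = 326.48 K, so ΔT = 42.53 K.
COP_Carnot = T_H/ΔT = 326.48/42.53 = 7.676.
The heat pump delivers Q̇_H = COP × Ẇ = 4.383 kW; the resistance heater delivers Ẇ = 0.5710 kW.
Extra = (COP − 1)·Ẇ = 3.812 kW.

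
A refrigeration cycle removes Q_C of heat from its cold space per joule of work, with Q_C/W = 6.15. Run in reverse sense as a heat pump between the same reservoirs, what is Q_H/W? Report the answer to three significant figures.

The first law on one cycle gives Q_H = Q_C + W, so Q_H/W = Q_C/W + 1.
COP_HP = COP_R + 1 = 6.15 + 1 = 7.15.

7.15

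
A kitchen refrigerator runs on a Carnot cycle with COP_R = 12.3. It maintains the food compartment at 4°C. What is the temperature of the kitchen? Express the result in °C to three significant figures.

26.5 °C

COP_R = T_C/(T_H − T_C) gives T_H − T_C = T_C/COP.
With T_C = 277.15 K, T_H = 277.15 × (1 + 1/12.3) = 299.68 K.
Converting, 299.68 K = 26.53°C.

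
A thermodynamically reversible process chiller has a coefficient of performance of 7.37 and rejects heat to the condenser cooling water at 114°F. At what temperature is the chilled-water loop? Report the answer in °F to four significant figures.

For a Carnot refrigerator COP_R = T_C/(T_H − T_C), so T_C = COP·T_H/(1 + COP).
With T_H = 318.71 K, T_C = 7.37 × 318.71/8.370 = 280.63 K.
Converting, 280.63 K = 45.46°F.

45.46 °F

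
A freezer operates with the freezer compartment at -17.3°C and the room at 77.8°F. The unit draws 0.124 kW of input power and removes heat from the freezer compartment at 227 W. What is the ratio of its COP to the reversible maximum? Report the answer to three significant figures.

0.306

Converting, Q̇_C = 227.0 W = 0.2270 kW, so COP_actual = Q̇_C/Ẇ = 0.2270/0.1240 = 1.831.
In absolute terms T_C = 255.85 K and T_H = 298.59 K, so ΔT = 42.74 K.
COP_Carnot = T_C/ΔT = 255.85/42.74 = 5.986.
η_II = COP_actual/COP_Carnot = 1.831/5.986 = 0.3058.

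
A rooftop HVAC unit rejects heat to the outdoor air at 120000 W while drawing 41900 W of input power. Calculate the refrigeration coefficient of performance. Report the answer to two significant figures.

1.9

The first law gives Q̇_H = Q̇_C + Ẇ, so the three rates are Q̇_C = 78100, Q̇_H = 120000, Ẇ = 41900 W.
COP_R = Q̇_C/Ẇ = 78100/41900 = 1.864.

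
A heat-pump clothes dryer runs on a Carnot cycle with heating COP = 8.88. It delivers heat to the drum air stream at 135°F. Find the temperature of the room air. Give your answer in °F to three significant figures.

COP_HP = T_H/(T_H − T_C) gives T_H − T_C = T_H/COP.
With T_H = 330.37 K, T_C = 330.37 × (1 − 1/8.88) = 293.17 K.
Converting, 293.17 K = 68.03°F.

68.0 °F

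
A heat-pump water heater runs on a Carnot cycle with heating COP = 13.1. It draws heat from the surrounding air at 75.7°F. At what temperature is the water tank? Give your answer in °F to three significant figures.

COP_HP = T_H/(T_H − T_C) rearranges to T_H = COP·T_C/(COP − 1).
With T_C = 297.43 K, T_H = 13.1 × 297.43/12.10 = 322.01 K.
Converting, 322.01 K = 119.95°F.

120 °F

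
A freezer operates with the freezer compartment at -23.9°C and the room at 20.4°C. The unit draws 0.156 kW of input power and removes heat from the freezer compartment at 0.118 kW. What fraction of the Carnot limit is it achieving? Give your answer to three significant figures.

0.134

COP_actual = Q̇_C/Ẇ = 0.1180/0.1560 = 0.7564.
In absolute terms T_C = 249.25 K and T_H = 293.55 K, so ΔT = 44.30 K.
COP_Carnot = T_C/ΔT = 249.25/44.30 = 5.626.
η_II = COP_actual/COP_Carnot = 0.7564/5.626 = 0.1344.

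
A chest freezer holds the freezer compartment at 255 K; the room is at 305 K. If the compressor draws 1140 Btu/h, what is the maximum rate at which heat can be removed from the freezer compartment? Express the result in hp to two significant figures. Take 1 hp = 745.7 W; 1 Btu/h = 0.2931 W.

The reservoir spacing is ΔT = 305 − 255 = 50.00 K.
COP_Carnot = T_C/ΔT = 255.00/50.00 = 5.100.
Q̇_max = COP_Carnot × Ẇ = 5.100 × 1140 Btu/h = 5814 Btu/h = 2.285 hp.

2.3 hp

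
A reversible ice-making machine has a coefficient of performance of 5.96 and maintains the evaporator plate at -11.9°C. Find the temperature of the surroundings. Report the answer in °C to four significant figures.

COP_R = T_C/(T_H − T_C) gives T_H − T_C = T_C/COP.
With T_C = 261.25 K, T_H = 261.25 × (1 + 1/5.96) = 305.08 K.
Converting, 305.08 K = 31.93°C.

31.93 °C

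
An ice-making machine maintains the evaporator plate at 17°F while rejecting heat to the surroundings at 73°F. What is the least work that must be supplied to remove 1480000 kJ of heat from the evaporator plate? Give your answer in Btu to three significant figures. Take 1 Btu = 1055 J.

In absolute terms T_C = 264.82 K and T_H = 295.93 K, so ΔT = 31.11 K.
The reversible limit is COP_R = T_C/ΔT = 8.512, so W_min = Q_C/COP = Q_C·ΔT/T_C.
W_min = 1480000 × 31.11/264.82 = 173900 kJ = 164800 Btu.

165000 Btu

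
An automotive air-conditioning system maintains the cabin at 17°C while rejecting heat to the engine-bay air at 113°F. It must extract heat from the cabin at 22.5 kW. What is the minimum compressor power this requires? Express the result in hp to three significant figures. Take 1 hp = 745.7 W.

2.91 hp

In absolute terms T_C = 290.15 K and T_H = 318.15 K, so ΔT = 28.00 K.
COP_Carnot = T_C/ΔT = 290.15/28.00 = 10.36.
Ẇ_min = Q̇/COP_Carnot = 22.50/10.36 = 2.171 kW = 2.912 hp.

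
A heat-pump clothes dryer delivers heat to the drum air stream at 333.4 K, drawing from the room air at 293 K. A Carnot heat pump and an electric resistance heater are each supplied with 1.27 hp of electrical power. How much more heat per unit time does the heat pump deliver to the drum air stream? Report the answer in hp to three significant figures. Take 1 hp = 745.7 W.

9.21 hp

The reservoir spacing is ΔT = 333.4 − 293 = 40.40 K.
COP_Carnot = T_H/ΔT = 333.40/40.40 = 8.252.
The heat pump delivers Q̇_H = COP × Ẇ = 10.48 hp; the resistance heater delivers Ẇ = 1.270 hp.
Extra = (COP − 1)·Ẇ = 9.211 hp.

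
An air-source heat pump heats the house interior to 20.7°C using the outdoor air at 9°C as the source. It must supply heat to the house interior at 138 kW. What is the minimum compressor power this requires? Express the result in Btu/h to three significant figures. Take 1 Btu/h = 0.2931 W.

18700 Btu/h

In absolute terms T_C = 282.15 K and T_H = 293.85 K, so ΔT = 11.70 K.
COP_Carnot = T_H/ΔT = 293.85/11.70 = 25.12.
Ẇ_min = Q̇/COP_Carnot = 138.0/25.12 = 5.495 kW = 18750 Btu/h.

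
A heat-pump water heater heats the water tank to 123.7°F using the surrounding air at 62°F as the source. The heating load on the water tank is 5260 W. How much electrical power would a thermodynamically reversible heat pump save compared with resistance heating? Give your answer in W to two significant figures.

In absolute terms T_C = 289.82 K and T_H = 324.09 K, so ΔT = 34.28 K.
COP_Carnot = T_H/ΔT = 324.09/34.28 = 9.455.
Resistance heating needs Ẇ_res = Q̇_H = 5260 W; the reversible heat pump needs only Ẇ_hp = Q̇_H/COP = 556.3 W.
Saving = 5260 − 556.3 = 4704 W.

4700 W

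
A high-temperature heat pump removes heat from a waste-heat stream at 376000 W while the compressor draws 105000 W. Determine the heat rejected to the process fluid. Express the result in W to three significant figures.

481000 W

For a cyclic device the first law requires Q̇_H = Q̇_C + Ẇ.
Q̇_H = Q̇_C + Ẇ = 481000 W.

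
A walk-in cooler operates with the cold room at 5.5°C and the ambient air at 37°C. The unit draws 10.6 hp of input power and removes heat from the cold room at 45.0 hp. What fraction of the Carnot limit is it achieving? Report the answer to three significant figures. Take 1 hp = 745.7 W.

0.480

COP_actual = Q̇_C/Ẇ = 45.00/10.60 = 4.245.
In absolute terms T_C = 278.65 K and T_H = 310.15 K, so ΔT = 31.50 K.
COP_Carnot = T_C/ΔT = 278.65/31.50 = 8.846.
η_II = COP_actual/COP_Carnot = 4.245/8.846 = 0.4799.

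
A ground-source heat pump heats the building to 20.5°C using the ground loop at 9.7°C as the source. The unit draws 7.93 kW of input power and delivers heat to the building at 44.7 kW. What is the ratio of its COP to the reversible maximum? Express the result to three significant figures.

0.207

COP_actual = Q̇_H/Ẇ = 44.70/7.930 = 5.637.
In absolute terms T_C = 282.85 K and T_H = 293.65 K, so ΔT = 10.80 K.
COP_Carnot = T_H/ΔT = 293.65/10.80 = 27.19.
η_II = COP_actual/COP_Carnot = 5.637/27.19 = 0.2073.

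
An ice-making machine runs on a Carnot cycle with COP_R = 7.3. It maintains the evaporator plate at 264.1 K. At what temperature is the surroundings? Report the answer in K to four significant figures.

300.3 K

COP_R = T_C/(T_H − T_C) gives T_H − T_C = T_C/COP.
With T_C = 264.10 K, T_H = 264.10 × (1 + 1/7.3) = 300.28 K.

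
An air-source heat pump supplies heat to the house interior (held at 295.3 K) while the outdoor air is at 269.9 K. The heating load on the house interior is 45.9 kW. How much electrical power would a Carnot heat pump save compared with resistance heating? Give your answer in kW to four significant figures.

The reservoir spacing is ΔT = 295.3 − 269.9 = 25.40 K.
COP_Carnot = T_H/ΔT = 295.30/25.40 = 11.63.
Resistance heating needs Ẇ_res = Q̇_H = 45.90 kW; the reversible heat pump needs only Ẇ_hp = Q̇_H/COP = 3.948 kW.
Saving = 45.90 − 3.948 = 41.95 kW.

41.95 kW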